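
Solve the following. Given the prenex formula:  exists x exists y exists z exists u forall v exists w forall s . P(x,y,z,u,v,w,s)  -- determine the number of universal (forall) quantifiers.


Quantifier prefix: exists x exists y exists z exists u forall v exists w forall s
Mark each quantifier type:
  E E E E U E U
Universal count = 2, Existential count = 5
Asked for universal (forall) quantifiers: 2

2


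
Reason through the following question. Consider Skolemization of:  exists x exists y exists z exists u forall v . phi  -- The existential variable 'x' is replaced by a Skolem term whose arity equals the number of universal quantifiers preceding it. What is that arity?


Quantifier prefix: exists x exists y exists z exists u forall v
'x' is existentially quantified at position 1.
No universal quantifiers precede it.
Skolem function arity = 0 (a Skolem constant)

0


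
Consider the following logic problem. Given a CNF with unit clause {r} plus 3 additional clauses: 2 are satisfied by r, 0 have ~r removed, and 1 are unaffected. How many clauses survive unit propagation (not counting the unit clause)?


Satisfied (removed): 2
Shortened (remain): 0
Unchanged (remain): 1
Remaining = 0 + 1 = 1

1


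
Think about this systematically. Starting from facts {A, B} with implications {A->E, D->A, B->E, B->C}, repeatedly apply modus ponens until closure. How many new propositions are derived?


Initial facts: {A, B}
Apply modus ponens to closure:
  A and A->E  =>  E
  B and B->C  =>  C
Final known: {A, B, C, E}
New propositions: {C, E}
Count = 2

2


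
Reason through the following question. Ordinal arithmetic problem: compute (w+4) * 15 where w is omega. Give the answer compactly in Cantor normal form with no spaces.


Compute (w+4) * 15.
Ordinal * is associative and left-distributive over +, but NOT commutative; for finite n>1, n*w = w but w*n stays w*n.
(w+4) * 15 = (w+4) repeated 15 times. Each intermediate +4 is absorbed by the following w; only the last survives: w*15+4.
Result = w*15+4

w*15+4


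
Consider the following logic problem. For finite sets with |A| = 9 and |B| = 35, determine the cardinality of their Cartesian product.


The Cartesian product A x B contains all ordered pairs (a, b).
|A x B| = |A| * |B| = 9 * 35 = 315

315


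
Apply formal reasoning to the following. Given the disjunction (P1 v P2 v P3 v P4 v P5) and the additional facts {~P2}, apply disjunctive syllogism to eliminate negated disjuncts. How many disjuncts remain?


Original disjuncts (5): P1, P2, P3, P4, P5
Negated (eliminate): ~P2
Remaining disjuncts: P1, P3, P4, P5
Count = 5 - 1 = 4

4


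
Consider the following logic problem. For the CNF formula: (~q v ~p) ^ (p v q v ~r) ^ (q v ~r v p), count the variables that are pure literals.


Check each variable for pure literal status:
p: mixed (not pure)
q: mixed (not pure)
r: pure negative
Pure literal count = 1

1


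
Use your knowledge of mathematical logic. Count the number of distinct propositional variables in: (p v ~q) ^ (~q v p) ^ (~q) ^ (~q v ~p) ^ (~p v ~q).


Identify each variable that appears in the formula.
Variables found: p, q
Count = 2

2


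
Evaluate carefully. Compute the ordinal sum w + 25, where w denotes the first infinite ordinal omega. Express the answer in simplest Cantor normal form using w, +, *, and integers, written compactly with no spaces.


Compute w + 25.
Ordinal + is associative but NOT commutative; for finite n>0, n + w = w but w + n stays w+n.
w + 25 is already in normal form (a successor ordinal beyond w).
Result = w+25

w+25


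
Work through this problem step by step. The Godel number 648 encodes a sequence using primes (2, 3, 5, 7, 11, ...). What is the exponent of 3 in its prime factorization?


Factorize 648 by dividing by 3 repeatedly.
Division steps: 3 divides 648 exactly 4 time(s).
Exponent of 3 = 4

4


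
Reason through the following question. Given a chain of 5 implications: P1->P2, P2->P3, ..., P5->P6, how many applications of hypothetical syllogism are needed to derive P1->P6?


With 5 implications in a chain connecting 6 propositions:
P1->P2, P2->P3, ..., P5->P6
Steps needed = (number of implications) - 1 = 5 - 1 = 4

4


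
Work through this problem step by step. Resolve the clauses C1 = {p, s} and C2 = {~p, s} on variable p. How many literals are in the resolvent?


Remove p from C1 and ~p from C2.
C1 remainder: {s}
C2 remainder: {s}
Union (resolvent): {s}
Resolvent has 1 literal(s).

1


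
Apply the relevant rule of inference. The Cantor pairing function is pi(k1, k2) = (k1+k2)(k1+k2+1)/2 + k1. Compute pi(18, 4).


k1 + k2 = 22
(k1+k2)(k1+k2+1)/2 = 22 * 23 / 2 = 253
pi = 253 + 18 = 271

271


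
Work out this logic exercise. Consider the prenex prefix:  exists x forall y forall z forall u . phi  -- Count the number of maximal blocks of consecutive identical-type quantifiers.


Quantifier-type sequence: E A A A  (A=forall, E=exists)
Group into maximal same-type runs:
  Ex1 | Ax3
Number of blocks = 2

2


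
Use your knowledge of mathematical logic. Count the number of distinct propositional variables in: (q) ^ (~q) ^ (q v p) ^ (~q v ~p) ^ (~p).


Identify each variable that appears in the formula.
Variables found: p, q
Count = 2

2


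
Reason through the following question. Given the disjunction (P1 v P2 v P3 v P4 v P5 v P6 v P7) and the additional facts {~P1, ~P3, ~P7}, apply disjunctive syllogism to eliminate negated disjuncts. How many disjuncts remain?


Original disjuncts (7): P1, P2, P3, P4, P5, P6, P7
Negated (eliminate): ~P1, ~P3, ~P7
Remaining disjuncts: P2, P4, P5, P6
Count = 7 - 3 = 4

4


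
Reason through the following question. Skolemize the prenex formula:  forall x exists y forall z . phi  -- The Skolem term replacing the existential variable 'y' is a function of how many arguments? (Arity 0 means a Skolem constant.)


Quantifier prefix: forall x exists y forall z
'y' is existentially quantified at position 2.
Universal variables preceding it: x
Skolem function arity = 1

1


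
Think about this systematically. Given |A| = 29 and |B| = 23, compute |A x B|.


The Cartesian product A x B contains all ordered pairs (a, b).
|A x B| = |A| * |B| = 29 * 23 = 667

667


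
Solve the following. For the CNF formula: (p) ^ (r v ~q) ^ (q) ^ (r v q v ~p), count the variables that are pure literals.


Check each variable for pure literal status:
p: mixed (not pure)
q: mixed (not pure)
r: pure positive
Pure literal count = 1

1


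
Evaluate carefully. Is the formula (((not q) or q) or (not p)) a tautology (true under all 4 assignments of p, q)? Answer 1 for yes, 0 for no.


Check all 4 assignments:
p=0, q=0: 1
p=0, q=1: 1
p=1, q=0: 1
p=1, q=1: 1
Satisfying count = 4/4.
Tautology iff count = 4: yes.

1


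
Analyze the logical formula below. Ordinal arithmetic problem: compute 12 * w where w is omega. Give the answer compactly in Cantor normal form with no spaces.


Compute 12 * w.
Ordinal * is associative and left-distributive over +, but NOT commutative; for finite n>1, n*w = w but w*n stays w*n.
For finite n>0, n * w = sup{n*k : k<w} = w. So 12 * w = w.
Result = w

w


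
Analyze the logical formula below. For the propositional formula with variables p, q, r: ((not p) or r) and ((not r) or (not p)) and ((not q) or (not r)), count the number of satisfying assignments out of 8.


Evaluate all 8 assignments for p, q, r:
p=0, q=0, r=0: 1
p=0, q=0, r=1: 1
p=0, q=1, r=0: 1
p=0, q=1, r=1: 0
p=1, q=0, r=0: 0
p=1, q=0, r=1: 0
p=1, q=1, r=0: 0
p=1, q=1, r=1: 0
Satisfying count = 3

3


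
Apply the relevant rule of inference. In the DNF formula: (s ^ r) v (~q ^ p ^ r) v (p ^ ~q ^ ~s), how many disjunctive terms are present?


A DNF formula is a disjunction of terms (conjunctions).
Terms are separated by v.
Counting the disjuncts: 3 terms.

3


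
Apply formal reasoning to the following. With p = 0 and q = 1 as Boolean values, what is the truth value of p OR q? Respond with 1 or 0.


p = 0, q = 1
Operation: p OR q
Evaluate: 0 OR 1 = 1

1


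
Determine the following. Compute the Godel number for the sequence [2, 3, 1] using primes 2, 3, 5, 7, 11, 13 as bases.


Encode each element as an exponent of the corresponding prime:
  2^2 = 4
  3^3 = 27
  5^1 = 5
Product = 4 * 27 * 5 = 540

540


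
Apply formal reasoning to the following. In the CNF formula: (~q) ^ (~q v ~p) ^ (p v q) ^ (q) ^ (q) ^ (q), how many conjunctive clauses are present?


A CNF formula is a conjunction of clauses.
Clauses are separated by ^.
Counting the conjuncts: 6 clauses.

6


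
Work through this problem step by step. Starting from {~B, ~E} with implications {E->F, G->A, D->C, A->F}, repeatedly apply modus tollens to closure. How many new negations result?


Initial negated facts: {~B, ~E}
Apply modus tollens to closure:
  (no implication fires)
Final negated: {~B, ~E}
New negations: {(none)}
Count = 0

0


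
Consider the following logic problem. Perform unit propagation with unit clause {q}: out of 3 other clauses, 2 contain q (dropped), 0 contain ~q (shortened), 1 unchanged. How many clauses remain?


Satisfied (removed): 2
Shortened (remain): 0
Unchanged (remain): 1
Remaining = 0 + 1 = 1

1


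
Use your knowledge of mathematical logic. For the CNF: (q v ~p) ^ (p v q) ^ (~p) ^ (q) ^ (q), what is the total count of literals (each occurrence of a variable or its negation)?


Counting literals in each clause:
Clause 1: 2 literal(s)
Clause 2: 2 literal(s)
Clause 3: 1 literal(s)
Clause 4: 1 literal(s)
Clause 5: 1 literal(s)
Total = 7

7


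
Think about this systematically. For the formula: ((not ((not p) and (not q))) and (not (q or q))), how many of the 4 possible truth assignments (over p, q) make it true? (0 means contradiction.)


Check all 4 assignments:
p=0, q=0: 0
p=0, q=1: 0
p=1, q=0: 1
p=1, q=1: 0
Count of True = 1

1


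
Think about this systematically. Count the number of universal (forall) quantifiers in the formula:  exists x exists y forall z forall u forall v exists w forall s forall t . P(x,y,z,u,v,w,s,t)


Quantifier prefix: exists x exists y forall z forall u forall v exists w forall s forall t
Mark each quantifier type:
  E E U U U E U U
Universal count = 5, Existential count = 3
Asked for universal (forall) quantifiers: 5

5


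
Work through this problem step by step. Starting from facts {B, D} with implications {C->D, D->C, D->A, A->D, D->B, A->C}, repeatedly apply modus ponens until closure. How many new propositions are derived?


Initial facts: {B, D}
Apply modus ponens to closure:
  D and D->C  =>  C
  D and D->A  =>  A
Final known: {A, B, C, D}
New propositions: {A, C}
Count = 2

2


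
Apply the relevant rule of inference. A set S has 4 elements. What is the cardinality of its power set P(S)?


The power set of a set with n elements has 2^n elements.
|P(S)| = 2^4 = 16

16


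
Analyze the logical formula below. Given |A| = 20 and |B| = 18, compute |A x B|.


The Cartesian product A x B contains all ordered pairs (a, b).
|A x B| = |A| * |B| = 20 * 18 = 360

360


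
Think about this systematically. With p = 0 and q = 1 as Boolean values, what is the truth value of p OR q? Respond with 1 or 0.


p = 0, q = 1
Operation: p OR q
Evaluate: 0 OR 1 = 1

1


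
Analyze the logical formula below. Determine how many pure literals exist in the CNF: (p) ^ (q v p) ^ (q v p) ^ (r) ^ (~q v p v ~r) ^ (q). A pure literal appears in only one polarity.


Check each variable for pure literal status:
p: pure positive
q: mixed (not pure)
r: mixed (not pure)
Pure literal count = 1

1


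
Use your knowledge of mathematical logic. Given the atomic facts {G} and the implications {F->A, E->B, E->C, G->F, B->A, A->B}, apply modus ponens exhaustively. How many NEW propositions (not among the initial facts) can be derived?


Initial facts: {G}
Apply modus ponens to closure:
  G and G->F  =>  F
  F and F->A  =>  A
  A and A->B  =>  B
Final known: {A, B, F, G}
New propositions: {A, B, F}
Count = 3

3


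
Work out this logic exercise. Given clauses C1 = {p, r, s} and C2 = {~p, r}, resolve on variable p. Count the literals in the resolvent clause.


Remove p from C1 and ~p from C2.
C1 remainder: {r, s}
C2 remainder: {r}
Union (resolvent): {r, s}
Resolvent has 2 literal(s).

2


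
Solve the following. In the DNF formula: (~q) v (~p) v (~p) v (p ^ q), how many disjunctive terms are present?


A DNF formula is a disjunction of terms (conjunctions).
Terms are separated by v.
Counting the disjuncts: 4 terms.

4


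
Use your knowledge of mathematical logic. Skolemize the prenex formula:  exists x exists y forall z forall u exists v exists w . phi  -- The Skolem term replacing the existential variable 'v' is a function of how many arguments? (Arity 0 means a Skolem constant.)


Quantifier prefix: exists x exists y forall z forall u exists v exists w
'v' is existentially quantified at position 5.
Universal variables preceding it: z, u
Skolem function arity = 2

2


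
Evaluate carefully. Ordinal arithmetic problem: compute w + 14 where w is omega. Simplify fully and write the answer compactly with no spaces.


Compute w + 14.
Ordinal + is associative but NOT commutative; for finite n>0, n + w = w but w + n stays w+n.
w + 14 is already in normal form (a successor ordinal beyond w).
Result = w+14

w+14


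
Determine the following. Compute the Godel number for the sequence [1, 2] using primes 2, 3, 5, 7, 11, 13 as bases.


Encode each element as an exponent of the corresponding prime:
  2^1 = 2
  3^2 = 9
Product = 2 * 9 = 18

18


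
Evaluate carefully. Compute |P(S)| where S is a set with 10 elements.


The power set of a set with n elements has 2^n elements.
|P(S)| = 2^10 = 1024

1024


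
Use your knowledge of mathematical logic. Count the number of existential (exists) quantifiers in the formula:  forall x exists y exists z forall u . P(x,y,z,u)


Quantifier prefix: forall x exists y exists z forall u
Mark each quantifier type:
  U E E U
Universal count = 2, Existential count = 2
Asked for existential (exists) quantifiers: 2

2


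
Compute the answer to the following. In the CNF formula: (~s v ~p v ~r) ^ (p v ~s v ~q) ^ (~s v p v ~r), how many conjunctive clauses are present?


A CNF formula is a conjunction of clauses.
Clauses are separated by ^.
Counting the conjuncts: 3 clauses.

3


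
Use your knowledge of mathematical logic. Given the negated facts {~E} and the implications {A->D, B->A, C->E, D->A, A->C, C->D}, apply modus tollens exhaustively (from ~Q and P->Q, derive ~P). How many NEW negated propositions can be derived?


Initial negated facts: {~E}
Apply modus tollens to closure:
  ~E and C->E  =>  ~C
  ~C and A->C  =>  ~A
  ~A and B->A  =>  ~B
  ~A and D->A  =>  ~D
Final negated: {~A, ~B, ~C, ~D, ~E}
New negations: {~A, ~B, ~C, ~D}
Count = 4

4


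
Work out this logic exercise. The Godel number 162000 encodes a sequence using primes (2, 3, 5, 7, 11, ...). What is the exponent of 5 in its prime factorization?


Factorize 162000 by dividing by 5 repeatedly.
Division steps: 5 divides 162000 exactly 3 time(s).
Exponent of 5 = 3

3


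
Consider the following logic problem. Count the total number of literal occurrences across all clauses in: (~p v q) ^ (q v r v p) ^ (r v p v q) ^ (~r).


Counting literals in each clause:
Clause 1: 2 literal(s)
Clause 2: 3 literal(s)
Clause 3: 3 literal(s)
Clause 4: 1 literal(s)
Total = 9

9


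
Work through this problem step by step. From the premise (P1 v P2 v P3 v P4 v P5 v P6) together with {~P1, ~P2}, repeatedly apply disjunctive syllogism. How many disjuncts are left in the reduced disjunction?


Original disjuncts (6): P1, P2, P3, P4, P5, P6
Negated (eliminate): ~P1, ~P2
Remaining disjuncts: P3, P4, P5, P6
Count = 6 - 2 = 4

4


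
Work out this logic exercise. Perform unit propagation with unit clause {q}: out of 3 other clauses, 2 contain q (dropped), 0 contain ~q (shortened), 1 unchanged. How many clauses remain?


Satisfied (removed): 2
Shortened (remain): 0
Unchanged (remain): 1
Remaining = 0 + 1 = 1

1


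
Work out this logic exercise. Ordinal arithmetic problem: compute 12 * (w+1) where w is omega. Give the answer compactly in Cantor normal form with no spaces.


Compute 12 * (w+1).
Ordinal * is associative and left-distributive over +, but NOT commutative; for finite n>1, n*w = w but w*n stays w*n.
By left-distributivity: 12 * (w+1) = 12*w + 12*1 = w + 12 = w+12.
Result = w+12

w+12


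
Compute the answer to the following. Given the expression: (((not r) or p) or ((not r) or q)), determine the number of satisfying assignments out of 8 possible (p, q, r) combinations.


Check all 8 assignments:
p=0, q=0, r=0: 1
p=0, q=0, r=1: 0
p=0, q=1, r=0: 1
p=0, q=1, r=1: 1
p=1, q=0, r=0: 1
p=1, q=0, r=1: 1
p=1, q=1, r=0: 1
p=1, q=1, r=1: 1
Count of True = 7

7


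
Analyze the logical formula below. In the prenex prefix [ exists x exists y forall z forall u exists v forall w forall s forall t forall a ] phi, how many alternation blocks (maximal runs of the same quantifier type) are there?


Quantifier-type sequence: E E A A E A A A A  (A=forall, E=exists)
Group into maximal same-type runs:
  Ex2 | Ax2 | Ex1 | Ax4
Number of blocks = 4

4


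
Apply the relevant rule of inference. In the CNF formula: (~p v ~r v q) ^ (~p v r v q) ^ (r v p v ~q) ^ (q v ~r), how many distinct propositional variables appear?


Identify each variable that appears in the formula.
Variables found: p, q, r
Count = 3

3


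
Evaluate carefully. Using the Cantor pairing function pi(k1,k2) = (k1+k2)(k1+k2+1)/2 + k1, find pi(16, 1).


k1 + k2 = 17
(k1+k2)(k1+k2+1)/2 = 17 * 18 / 2 = 153
pi = 153 + 16 = 169

169


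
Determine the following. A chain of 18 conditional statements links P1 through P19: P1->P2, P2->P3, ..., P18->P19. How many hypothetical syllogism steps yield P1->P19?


With 18 implications in a chain connecting 19 propositions:
P1->P2, P2->P3, ..., P18->P19
Steps needed = (number of implications) - 1 = 18 - 1 = 17

17


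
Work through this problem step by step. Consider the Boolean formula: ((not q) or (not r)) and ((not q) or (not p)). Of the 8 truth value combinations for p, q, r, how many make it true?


Evaluate all 8 assignments for p, q, r:
p=0, q=0, r=0: 1
p=0, q=0, r=1: 1
p=0, q=1, r=0: 1
p=0, q=1, r=1: 0
p=1, q=0, r=0: 1
p=1, q=0, r=1: 1
p=1, q=1, r=0: 0
p=1, q=1, r=1: 0
Satisfying count = 5

5


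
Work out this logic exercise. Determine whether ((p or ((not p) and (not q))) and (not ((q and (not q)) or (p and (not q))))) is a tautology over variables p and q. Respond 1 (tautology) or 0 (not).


Check all 4 assignments:
p=0, q=0: 1
p=0, q=1: 0
p=1, q=0: 0
p=1, q=1: 1
Satisfying count = 2/4.
Tautology iff count = 4: no.

0


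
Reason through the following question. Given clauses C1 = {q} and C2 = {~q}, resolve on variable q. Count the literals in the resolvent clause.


Remove q from C1 and ~q from C2.
C1 remainder: {}
C2 remainder: {}
Union (resolvent): {} (empty clause)
Resolvent has 0 literal(s).

0


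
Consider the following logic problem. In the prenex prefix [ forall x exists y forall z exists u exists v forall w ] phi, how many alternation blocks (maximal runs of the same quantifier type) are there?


Quantifier-type sequence: A E A E E A  (A=forall, E=exists)
Group into maximal same-type runs:
  Ax1 | Ex1 | Ax1 | Ex2 | Ax1
Number of blocks = 5

5


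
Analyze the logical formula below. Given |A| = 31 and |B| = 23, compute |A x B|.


The Cartesian product A x B contains all ordered pairs (a, b).
|A x B| = |A| * |B| = 31 * 23 = 713

713


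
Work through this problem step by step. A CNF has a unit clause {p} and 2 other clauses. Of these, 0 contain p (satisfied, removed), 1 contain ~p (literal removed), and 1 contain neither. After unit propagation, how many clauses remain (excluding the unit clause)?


Satisfied (removed): 0
Shortened (remain): 1
Unchanged (remain): 1
Remaining = 1 + 1 = 2

2


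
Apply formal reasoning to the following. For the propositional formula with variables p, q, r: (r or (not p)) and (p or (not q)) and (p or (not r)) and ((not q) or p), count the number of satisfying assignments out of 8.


Evaluate all 8 assignments for p, q, r:
p=0, q=0, r=0: 1
p=0, q=0, r=1: 0
p=0, q=1, r=0: 0
p=0, q=1, r=1: 0
p=1, q=0, r=0: 0
p=1, q=0, r=1: 1
p=1, q=1, r=0: 0
p=1, q=1, r=1: 1
Satisfying count = 3

3


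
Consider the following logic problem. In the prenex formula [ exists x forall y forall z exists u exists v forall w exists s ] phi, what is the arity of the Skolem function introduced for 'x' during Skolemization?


Quantifier prefix: exists x forall y forall z exists u exists v forall w exists s
'x' is existentially quantified at position 1.
No universal quantifiers precede it.
Skolem function arity = 0 (a Skolem constant)

0


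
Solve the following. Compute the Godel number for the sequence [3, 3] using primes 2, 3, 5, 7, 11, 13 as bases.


Encode each element as an exponent of the corresponding prime:
  2^3 = 8
  3^3 = 27
Product = 8 * 27 = 216

216


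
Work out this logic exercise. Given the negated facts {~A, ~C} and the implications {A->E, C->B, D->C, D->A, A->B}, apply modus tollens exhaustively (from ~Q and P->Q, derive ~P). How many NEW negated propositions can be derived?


Initial negated facts: {~A, ~C}
Apply modus tollens to closure:
  ~C and D->C  =>  ~D
Final negated: {~A, ~C, ~D}
New negations: {~D}
Count = 1

1


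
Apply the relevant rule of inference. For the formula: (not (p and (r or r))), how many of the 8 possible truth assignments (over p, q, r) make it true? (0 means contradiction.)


Check all 8 assignments:
p=0, q=0, r=0: 1
p=0, q=0, r=1: 1
p=0, q=1, r=0: 1
p=0, q=1, r=1: 1
p=1, q=0, r=0: 1
p=1, q=0, r=1: 0
p=1, q=1, r=0: 1
p=1, q=1, r=1: 0
Count of True = 6

6


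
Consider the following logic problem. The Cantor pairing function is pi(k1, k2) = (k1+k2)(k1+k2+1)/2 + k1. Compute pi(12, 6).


k1 + k2 = 18
(k1+k2)(k1+k2+1)/2 = 18 * 19 / 2 = 171
pi = 171 + 12 = 183

183


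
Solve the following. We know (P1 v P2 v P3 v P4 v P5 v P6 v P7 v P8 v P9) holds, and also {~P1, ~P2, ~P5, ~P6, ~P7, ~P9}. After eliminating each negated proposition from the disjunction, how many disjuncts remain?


Original disjuncts (9): P1, P2, P3, P4, P5, P6, P7, P8, P9
Negated (eliminate): ~P1, ~P2, ~P5, ~P6, ~P7, ~P9
Remaining disjuncts: P3, P4, P8
Count = 9 - 6 = 3

3


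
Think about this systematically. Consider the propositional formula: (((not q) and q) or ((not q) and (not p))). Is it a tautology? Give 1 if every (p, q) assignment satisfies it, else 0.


Check all 4 assignments:
p=0, q=0: 1
p=0, q=1: 0
p=1, q=0: 0
p=1, q=1: 0
Satisfying count = 1/4.
Tautology iff count = 4: no.

0


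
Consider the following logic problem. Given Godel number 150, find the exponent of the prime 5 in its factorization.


Factorize 150 by dividing by 5 repeatedly.
Division steps: 5 divides 150 exactly 2 time(s).
Exponent of 5 = 2

2


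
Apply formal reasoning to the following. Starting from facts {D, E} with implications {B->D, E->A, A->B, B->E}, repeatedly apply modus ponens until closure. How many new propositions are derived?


Initial facts: {D, E}
Apply modus ponens to closure:
  E and E->A  =>  A
  A and A->B  =>  B
Final known: {A, B, D, E}
New propositions: {A, B}
Count = 2

2


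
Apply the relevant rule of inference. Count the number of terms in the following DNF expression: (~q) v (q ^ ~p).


A DNF formula is a disjunction of terms (conjunctions).
Terms are separated by v.
Counting the disjuncts: 2 terms.

2


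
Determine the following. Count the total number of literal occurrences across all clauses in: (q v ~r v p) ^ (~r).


Counting literals in each clause:
Clause 1: 3 literal(s)
Clause 2: 1 literal(s)
Total = 4

4


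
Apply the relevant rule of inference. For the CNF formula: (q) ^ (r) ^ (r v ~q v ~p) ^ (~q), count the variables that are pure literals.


Check each variable for pure literal status:
p: pure negative
q: mixed (not pure)
r: pure positive
Pure literal count = 2

2


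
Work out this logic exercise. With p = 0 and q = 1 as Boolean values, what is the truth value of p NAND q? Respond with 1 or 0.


p = 0, q = 1
Operation: p NAND q
Evaluate: 0 NAND 1 = 1

1


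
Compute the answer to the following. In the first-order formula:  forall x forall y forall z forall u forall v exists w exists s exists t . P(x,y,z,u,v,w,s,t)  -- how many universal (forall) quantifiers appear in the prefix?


Quantifier prefix: forall x forall y forall z forall u forall v exists w exists s exists t
Mark each quantifier type:
  U U U U U E E E
Universal count = 5, Existential count = 3
Asked for universal (forall) quantifiers: 5

5


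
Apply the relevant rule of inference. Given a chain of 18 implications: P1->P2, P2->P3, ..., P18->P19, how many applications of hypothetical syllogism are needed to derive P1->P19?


With 18 implications in a chain connecting 19 propositions:
P1->P2, P2->P3, ..., P18->P19
Steps needed = (number of implications) - 1 = 18 - 1 = 17

17


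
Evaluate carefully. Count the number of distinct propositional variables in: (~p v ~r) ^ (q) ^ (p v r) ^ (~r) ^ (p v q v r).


Identify each variable that appears in the formula.
Variables found: p, q, r
Count = 3

3


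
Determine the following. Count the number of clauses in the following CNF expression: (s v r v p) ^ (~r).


A CNF formula is a conjunction of clauses.
Clauses are separated by ^.
Counting the conjuncts: 2 clauses.

2


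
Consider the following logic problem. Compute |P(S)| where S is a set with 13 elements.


The power set of a set with n elements has 2^n elements.
|P(S)| = 2^13 = 8192

8192


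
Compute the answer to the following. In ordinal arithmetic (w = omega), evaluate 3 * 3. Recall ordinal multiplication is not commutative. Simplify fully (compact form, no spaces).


Compute 3 * 3.
Ordinal * is associative and left-distributive over +, but NOT commutative; for finite n>1, n*w = w but w*n stays w*n.
Both finite; ordinal * agrees with natural *: 3 * 3 = 9.
Result = 9

9


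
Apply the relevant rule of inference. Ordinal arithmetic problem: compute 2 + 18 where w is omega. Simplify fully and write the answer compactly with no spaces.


Compute 2 + 18.
Ordinal + is associative but NOT commutative; for finite n>0, n + w = w but w + n stays w+n.
Both operands finite; ordinal + agrees with natural +: 2 + 18 = 20.
Result = 20

20


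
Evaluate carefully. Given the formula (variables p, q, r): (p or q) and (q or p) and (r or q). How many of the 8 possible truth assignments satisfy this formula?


Evaluate all 8 assignments for p, q, r:
p=0, q=0, r=0: 0
p=0, q=0, r=1: 0
p=0, q=1, r=0: 1
p=0, q=1, r=1: 1
p=1, q=0, r=0: 0
p=1, q=0, r=1: 1
p=1, q=1, r=0: 1
p=1, q=1, r=1: 1
Satisfying count = 5

5


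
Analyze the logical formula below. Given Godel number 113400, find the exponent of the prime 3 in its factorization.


Factorize 113400 by dividing by 3 repeatedly.
Division steps: 3 divides 113400 exactly 4 time(s).
Exponent of 3 = 4

4


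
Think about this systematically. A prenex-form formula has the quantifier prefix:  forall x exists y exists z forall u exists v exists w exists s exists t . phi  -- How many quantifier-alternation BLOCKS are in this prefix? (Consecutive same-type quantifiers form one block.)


Quantifier-type sequence: A E E A E E E E  (A=forall, E=exists)
Group into maximal same-type runs:
  Ax1 | Ex2 | Ax1 | Ex4
Number of blocks = 4

4


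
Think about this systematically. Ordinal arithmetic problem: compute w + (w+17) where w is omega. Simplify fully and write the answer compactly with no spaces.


Compute w + (w+17).
Ordinal + is associative but NOT commutative; for finite n>0, n + w = w but w + n stays w+n.
w + (w+17) = (w+w) + 17 = w*2+17.
Result = w*2+17

w*2+17


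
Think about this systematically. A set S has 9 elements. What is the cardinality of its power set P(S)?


The power set of a set with n elements has 2^n elements.
|P(S)| = 2^9 = 512

512


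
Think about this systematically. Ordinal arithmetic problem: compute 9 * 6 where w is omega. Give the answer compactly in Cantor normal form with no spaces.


Compute 9 * 6.
Ordinal * is associative and left-distributive over +, but NOT commutative; for finite n>1, n*w = w but w*n stays w*n.
Both finite; ordinal * agrees with natural *: 9 * 6 = 54.
Result = 54

54


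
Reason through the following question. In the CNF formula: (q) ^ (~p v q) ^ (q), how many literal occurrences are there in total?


Counting literals in each clause:
Clause 1: 1 literal(s)
Clause 2: 2 literal(s)
Clause 3: 1 literal(s)
Total = 4

4


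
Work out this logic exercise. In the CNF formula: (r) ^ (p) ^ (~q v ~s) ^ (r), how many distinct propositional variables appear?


Identify each variable that appears in the formula.
Variables found: p, q, r, s
Count = 4

4


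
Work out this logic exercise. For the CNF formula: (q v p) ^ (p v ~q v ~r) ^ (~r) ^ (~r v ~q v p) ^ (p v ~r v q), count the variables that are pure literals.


Check each variable for pure literal status:
p: pure positive
q: mixed (not pure)
r: pure negative
Pure literal count = 2

2


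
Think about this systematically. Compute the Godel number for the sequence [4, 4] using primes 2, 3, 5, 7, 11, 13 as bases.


Encode each element as an exponent of the corresponding prime:
  2^4 = 16
  3^4 = 81
Product = 16 * 81 = 1296

1296


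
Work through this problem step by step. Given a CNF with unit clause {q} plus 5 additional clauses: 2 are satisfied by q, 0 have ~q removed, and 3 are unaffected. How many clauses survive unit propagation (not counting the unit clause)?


Satisfied (removed): 2
Shortened (remain): 0
Unchanged (remain): 3
Remaining = 0 + 3 = 3

3


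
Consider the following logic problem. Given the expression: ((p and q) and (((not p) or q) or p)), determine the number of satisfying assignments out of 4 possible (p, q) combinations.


Check all 4 assignments:
p=0, q=0: 0
p=0, q=1: 0
p=1, q=0: 0
p=1, q=1: 1
Count of True = 1

1


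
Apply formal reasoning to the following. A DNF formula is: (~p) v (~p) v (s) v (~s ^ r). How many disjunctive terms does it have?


A DNF formula is a disjunction of terms (conjunctions).
Terms are separated by v.
Counting the disjuncts: 4 terms.

4


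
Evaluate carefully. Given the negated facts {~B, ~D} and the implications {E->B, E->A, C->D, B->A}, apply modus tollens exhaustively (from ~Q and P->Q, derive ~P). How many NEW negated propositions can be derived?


Initial negated facts: {~B, ~D}
Apply modus tollens to closure:
  ~B and E->B  =>  ~E
  ~D and C->D  =>  ~C
Final negated: {~B, ~C, ~D, ~E}
New negations: {~C, ~E}
Count = 2

2


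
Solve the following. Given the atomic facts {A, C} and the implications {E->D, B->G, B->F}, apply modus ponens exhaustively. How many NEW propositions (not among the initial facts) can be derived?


Initial facts: {A, C}
Apply modus ponens to closure:
  (no implication fires)
Final known: {A, C}
New propositions: {(none)}
Count = 0

0


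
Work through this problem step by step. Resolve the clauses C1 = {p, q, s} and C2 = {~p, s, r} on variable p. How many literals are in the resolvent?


Remove p from C1 and ~p from C2.
C1 remainder: {q, s}
C2 remainder: {s, r}
Union (resolvent): {q, r, s}
Resolvent has 3 literal(s).

3


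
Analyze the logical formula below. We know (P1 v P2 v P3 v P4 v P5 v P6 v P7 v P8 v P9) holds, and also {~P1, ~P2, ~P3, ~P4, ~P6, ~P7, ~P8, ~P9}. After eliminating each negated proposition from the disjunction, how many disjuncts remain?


Original disjuncts (9): P1, P2, P3, P4, P5, P6, P7, P8, P9
Negated (eliminate): ~P1, ~P2, ~P3, ~P4, ~P6, ~P7, ~P8, ~P9
Remaining disjuncts: P5
Count = 9 - 8 = 1

1


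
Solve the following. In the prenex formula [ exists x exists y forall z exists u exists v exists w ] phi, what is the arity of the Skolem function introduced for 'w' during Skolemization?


Quantifier prefix: exists x exists y forall z exists u exists v exists w
'w' is existentially quantified at position 6.
Universal variables preceding it: z
Skolem function arity = 1

1


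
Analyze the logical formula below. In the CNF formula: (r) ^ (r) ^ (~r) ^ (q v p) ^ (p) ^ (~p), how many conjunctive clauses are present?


A CNF formula is a conjunction of clauses.
Clauses are separated by ^.
Counting the conjuncts: 6 clauses.

6


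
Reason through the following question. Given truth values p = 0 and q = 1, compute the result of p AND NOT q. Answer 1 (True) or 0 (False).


p = 0, q = 1
Operation: p AND NOT q
Evaluate: 0 AND NOT 1 = 0

0


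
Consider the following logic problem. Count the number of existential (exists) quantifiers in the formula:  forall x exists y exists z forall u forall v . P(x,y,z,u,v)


Quantifier prefix: forall x exists y exists z forall u forall v
Mark each quantifier type:
  U E E U U
Universal count = 3, Existential count = 2
Asked for existential (exists) quantifiers: 2

2


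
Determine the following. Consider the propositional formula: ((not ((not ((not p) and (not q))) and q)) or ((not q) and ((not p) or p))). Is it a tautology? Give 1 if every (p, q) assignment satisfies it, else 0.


Check all 4 assignments:
p=0, q=0: 1
p=0, q=1: 0
p=1, q=0: 1
p=1, q=1: 0
Satisfying count = 2/4.
Tautology iff count = 4: no.

0


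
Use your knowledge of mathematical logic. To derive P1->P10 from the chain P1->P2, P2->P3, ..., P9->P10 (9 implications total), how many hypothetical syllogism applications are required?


With 9 implications in a chain connecting 10 propositions:
P1->P2, P2->P3, ..., P9->P10
Steps needed = (number of implications) - 1 = 9 - 1 = 8

8


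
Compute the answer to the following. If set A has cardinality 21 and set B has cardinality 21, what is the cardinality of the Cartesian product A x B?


The Cartesian product A x B contains all ordered pairs (a, b).
|A x B| = |A| * |B| = 21 * 21 = 441

441


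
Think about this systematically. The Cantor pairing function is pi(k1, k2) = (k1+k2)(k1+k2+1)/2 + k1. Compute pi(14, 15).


k1 + k2 = 29
(k1+k2)(k1+k2+1)/2 = 29 * 30 / 2 = 435
pi = 435 + 14 = 449

449


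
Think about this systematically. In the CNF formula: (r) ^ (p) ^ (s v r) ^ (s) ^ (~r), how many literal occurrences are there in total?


Counting literals in each clause:
Clause 1: 1 literal(s)
Clause 2: 1 literal(s)
Clause 3: 2 literal(s)
Clause 4: 1 literal(s)
Clause 5: 1 literal(s)
Total = 6

6


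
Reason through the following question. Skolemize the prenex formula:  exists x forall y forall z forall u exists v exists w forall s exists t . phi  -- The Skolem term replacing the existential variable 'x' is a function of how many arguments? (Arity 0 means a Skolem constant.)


Quantifier prefix: exists x forall y forall z forall u exists v exists w forall s exists t
'x' is existentially quantified at position 1.
No universal quantifiers precede it.
Skolem function arity = 0 (a Skolem constant)

0


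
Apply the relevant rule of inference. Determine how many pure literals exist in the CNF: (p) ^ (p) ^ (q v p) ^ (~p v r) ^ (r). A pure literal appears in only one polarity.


Check each variable for pure literal status:
p: mixed (not pure)
q: pure positive
r: pure positive
Pure literal count = 2

2


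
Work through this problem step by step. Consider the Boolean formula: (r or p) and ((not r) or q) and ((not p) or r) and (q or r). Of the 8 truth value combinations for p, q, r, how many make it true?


Evaluate all 8 assignments for p, q, r:
p=0, q=0, r=0: 0
p=0, q=0, r=1: 0
p=0, q=1, r=0: 0
p=0, q=1, r=1: 1
p=1, q=0, r=0: 0
p=1, q=0, r=1: 0
p=1, q=1, r=0: 0
p=1, q=1, r=1: 1
Satisfying count = 2

2


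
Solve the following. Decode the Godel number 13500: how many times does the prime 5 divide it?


Factorize 13500 by dividing by 5 repeatedly.
Division steps: 5 divides 13500 exactly 3 time(s).
Exponent of 5 = 3

3


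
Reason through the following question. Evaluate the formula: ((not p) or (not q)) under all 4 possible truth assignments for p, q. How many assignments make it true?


Check all 4 assignments:
p=0, q=0: 1
p=0, q=1: 1
p=1, q=0: 1
p=1, q=1: 0
Count of True = 3

3


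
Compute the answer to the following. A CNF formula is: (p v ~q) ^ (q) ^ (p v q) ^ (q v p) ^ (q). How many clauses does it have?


A CNF formula is a conjunction of clauses.
Clauses are separated by ^.
Counting the conjuncts: 5 clauses.

5


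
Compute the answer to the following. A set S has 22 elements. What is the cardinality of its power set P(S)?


The power set of a set with n elements has 2^n elements.
|P(S)| = 2^22 = 4194304

4194304


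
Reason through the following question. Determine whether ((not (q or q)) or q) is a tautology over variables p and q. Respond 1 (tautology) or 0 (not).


Check all 4 assignments:
p=0, q=0: 1
p=0, q=1: 1
p=1, q=0: 1
p=1, q=1: 1
Satisfying count = 4/4.
Tautology iff count = 4: yes.

1


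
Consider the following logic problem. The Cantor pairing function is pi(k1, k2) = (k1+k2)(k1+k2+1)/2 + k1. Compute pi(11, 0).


k1 + k2 = 11
(k1+k2)(k1+k2+1)/2 = 11 * 12 / 2 = 66
pi = 66 + 11 = 77

77


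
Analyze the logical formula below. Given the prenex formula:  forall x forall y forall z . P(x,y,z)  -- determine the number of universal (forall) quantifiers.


Quantifier prefix: forall x forall y forall z
Mark each quantifier type:
  U U U
Universal count = 3, Existential count = 0
Asked for universal (forall) quantifiers: 3

3


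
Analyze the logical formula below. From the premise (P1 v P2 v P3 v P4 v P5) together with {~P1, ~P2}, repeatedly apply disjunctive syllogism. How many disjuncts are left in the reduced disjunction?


Original disjuncts (5): P1, P2, P3, P4, P5
Negated (eliminate): ~P1, ~P2
Remaining disjuncts: P3, P4, P5
Count = 5 - 2 = 3

3


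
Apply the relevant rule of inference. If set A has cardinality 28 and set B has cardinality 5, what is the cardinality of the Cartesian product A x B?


The Cartesian product A x B contains all ordered pairs (a, b).
|A x B| = |A| * |B| = 28 * 5 = 140

140


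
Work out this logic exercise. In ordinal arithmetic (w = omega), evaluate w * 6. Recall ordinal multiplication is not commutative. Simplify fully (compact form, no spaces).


Compute w * 6.
Ordinal * is associative and left-distributive over +, but NOT commutative; for finite n>1, n*w = w but w*n stays w*n.
w * 6 means 6 copies of w concatenated: w*6.
Result = w*6

w*6


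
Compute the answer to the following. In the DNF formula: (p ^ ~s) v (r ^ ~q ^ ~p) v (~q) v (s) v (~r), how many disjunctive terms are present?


A DNF formula is a disjunction of terms (conjunctions).
Terms are separated by v.
Counting the disjuncts: 5 terms.

5


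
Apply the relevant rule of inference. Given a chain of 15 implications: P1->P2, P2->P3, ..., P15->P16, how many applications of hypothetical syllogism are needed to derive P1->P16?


With 15 implications in a chain connecting 16 propositions:
P1->P2, P2->P3, ..., P15->P16
Steps needed = (number of implications) - 1 = 15 - 1 = 14

14


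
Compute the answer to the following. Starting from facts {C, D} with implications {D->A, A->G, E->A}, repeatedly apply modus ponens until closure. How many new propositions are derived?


Initial facts: {C, D}
Apply modus ponens to closure:
  D and D->A  =>  A
  A and A->G  =>  G
Final known: {A, C, D, G}
New propositions: {A, G}
Count = 2

2


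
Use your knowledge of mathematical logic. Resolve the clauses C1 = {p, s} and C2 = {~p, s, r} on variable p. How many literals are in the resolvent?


Remove p from C1 and ~p from C2.
C1 remainder: {s}
C2 remainder: {s, r}
Union (resolvent): {r, s}
Resolvent has 2 literal(s).

2
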